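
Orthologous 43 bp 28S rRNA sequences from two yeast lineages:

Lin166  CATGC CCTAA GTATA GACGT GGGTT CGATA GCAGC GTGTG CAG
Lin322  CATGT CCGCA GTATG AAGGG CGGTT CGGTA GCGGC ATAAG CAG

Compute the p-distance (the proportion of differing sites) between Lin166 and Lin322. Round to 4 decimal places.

The sequences differ at positions 5 (C/T), 8 (T/G), 9 (A/C), 15 (A/G), 16 (G/A), 18 (C/G), 20 (T/G), 21 (G/C), 28 (A/G), 33 (A/G), 36 (G/A), 38 (G/A), 39 (T/A).
There are 13 differences over 43 sites, so p = 13/43 = 0.3023.

0.3023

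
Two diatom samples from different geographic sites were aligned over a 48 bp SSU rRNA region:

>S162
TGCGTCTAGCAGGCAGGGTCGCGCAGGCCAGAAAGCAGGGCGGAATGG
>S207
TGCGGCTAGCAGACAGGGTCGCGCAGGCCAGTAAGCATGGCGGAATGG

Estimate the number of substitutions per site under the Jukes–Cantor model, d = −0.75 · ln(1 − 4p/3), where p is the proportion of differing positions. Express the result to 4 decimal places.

0.0883

Mismatches occur at site 5 (T↔G), site 13 (G↔A), site 32 (A↔T), site 38 (G↔T).
p = 4/48 = 0.083333.
d = −0.75 · ln(1 − (4/3)·0.083333) = −0.75 · ln(0.888889) = −0.75 · (-0.117783) = 0.0883.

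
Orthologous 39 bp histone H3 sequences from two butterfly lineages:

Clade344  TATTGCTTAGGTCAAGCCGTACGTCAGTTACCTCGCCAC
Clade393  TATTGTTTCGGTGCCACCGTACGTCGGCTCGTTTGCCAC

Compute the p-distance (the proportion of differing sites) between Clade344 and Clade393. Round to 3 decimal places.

Differing sites — 6:C/T; 9:A/C; 13:C/G; 14:A/C; 15:A/C; 16:G/A; 26:A/G; 28:T/C; 30:A/C; 31:C/G; 32:C/T; 34:C/T.
There are 12 differences over 39 sites, so p = 12/39 = 0.308.

0.308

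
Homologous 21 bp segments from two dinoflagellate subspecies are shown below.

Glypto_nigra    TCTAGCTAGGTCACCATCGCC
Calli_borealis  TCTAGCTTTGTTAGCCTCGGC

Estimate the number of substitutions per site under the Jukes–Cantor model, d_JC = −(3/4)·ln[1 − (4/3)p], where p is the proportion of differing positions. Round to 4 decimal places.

0.3597

Differing sites — 8:A/T; 9:G/T; 12:C/T; 14:C/G; 16:A/C; 20:C/G.
p = 6/21 = 0.285714.
d = −0.75 · ln(1 − (4/3)·0.285714) = −0.75 · ln(0.619048) = −0.75 · (-0.479572) = 0.3597.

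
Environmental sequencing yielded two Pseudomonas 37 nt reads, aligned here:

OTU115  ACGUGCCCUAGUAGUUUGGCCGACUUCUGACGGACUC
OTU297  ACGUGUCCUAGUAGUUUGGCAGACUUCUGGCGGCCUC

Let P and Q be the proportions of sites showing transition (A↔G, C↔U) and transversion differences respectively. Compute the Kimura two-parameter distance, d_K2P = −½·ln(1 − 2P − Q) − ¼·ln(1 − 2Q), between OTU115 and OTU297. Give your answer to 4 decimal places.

0.1171

Mismatches occur at site 6 (C/U, transition), site 21 (C/A, transversion), site 30 (A/G, transition), site 34 (A/C, transversion).
Of the 4 differences, 2 transitions and 2 transversions over 37 sites: P = 2/37 = 0.054054, Q = 2/37 = 0.054054.
d = −0.5·ln(0.837838) − 0.25·ln(0.891892) = −0.5·(-0.176931) − 0.25·(-0.114410) = 0.1171.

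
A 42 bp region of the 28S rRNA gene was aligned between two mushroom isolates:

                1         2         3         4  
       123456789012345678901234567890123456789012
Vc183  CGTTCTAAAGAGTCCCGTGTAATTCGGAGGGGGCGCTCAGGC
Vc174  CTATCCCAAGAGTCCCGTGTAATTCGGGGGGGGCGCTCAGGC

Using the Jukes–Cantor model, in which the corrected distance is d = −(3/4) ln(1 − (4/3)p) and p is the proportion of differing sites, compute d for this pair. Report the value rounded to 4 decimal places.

The sequences differ at positions 2 (G/T), 3 (T/A), 6 (T/C), 7 (A/C), 28 (A/G).
p = 5/42 = 0.119048.
d = −0.75 · ln(1 − (4/3)·0.119048) = −0.75 · ln(0.841269) = −0.75 · (-0.172844) = 0.1296.

0.1296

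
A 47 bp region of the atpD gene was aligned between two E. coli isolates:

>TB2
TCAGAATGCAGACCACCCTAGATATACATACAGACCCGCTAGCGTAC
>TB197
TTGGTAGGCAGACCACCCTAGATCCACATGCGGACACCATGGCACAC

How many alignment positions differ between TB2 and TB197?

14

The sequences differ at positions 2 (C/T), 3 (A/G), 5 (A/T), 7 (T/G), 24 (A/C), 25 (T/C), 30 (A/G), 32 (A/G), 36 (C/A), 38 (G/C), 39 (C/A), 41 (A/G), 44 (G/A), 45 (T/C).
That gives 14 mismatches out of 47 aligned sites, so the Hamming distance is 14.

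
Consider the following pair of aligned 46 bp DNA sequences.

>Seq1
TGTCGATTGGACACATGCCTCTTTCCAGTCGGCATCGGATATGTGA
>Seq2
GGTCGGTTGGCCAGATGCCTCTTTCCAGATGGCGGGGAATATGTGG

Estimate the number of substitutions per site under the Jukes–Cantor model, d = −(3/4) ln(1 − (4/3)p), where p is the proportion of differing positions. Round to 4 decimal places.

The sequences differ at positions 1 (T/G), 6 (A/G), 11 (A/C), 14 (C/G), 29 (T/A), 30 (C/T), 34 (A/G), 35 (T/G), 36 (C/G), 38 (G/A), 46 (A/G).
p = 11/46 = 0.239130.
d = −0.75 · ln(1 − (4/3)·0.239130) = −0.75 · ln(0.681160) = −0.75 · (-0.383958) = 0.2880.

0.2880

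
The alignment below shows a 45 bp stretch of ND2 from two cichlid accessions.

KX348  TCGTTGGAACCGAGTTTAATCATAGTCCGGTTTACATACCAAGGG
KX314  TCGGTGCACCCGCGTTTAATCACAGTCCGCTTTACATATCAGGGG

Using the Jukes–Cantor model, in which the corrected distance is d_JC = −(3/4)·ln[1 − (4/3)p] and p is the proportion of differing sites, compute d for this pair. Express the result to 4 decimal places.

0.2029

The sequences differ at positions 4 (T/G), 7 (G/C), 9 (A/C), 13 (A/C), 23 (T/C), 30 (G/C), 39 (C/T), 42 (A/G).
p = 8/45 = 0.177778.
d = −0.75 · ln(1 − (4/3)·0.177778) = −0.75 · ln(0.762963) = −0.75 · (-0.270546) = 0.2029.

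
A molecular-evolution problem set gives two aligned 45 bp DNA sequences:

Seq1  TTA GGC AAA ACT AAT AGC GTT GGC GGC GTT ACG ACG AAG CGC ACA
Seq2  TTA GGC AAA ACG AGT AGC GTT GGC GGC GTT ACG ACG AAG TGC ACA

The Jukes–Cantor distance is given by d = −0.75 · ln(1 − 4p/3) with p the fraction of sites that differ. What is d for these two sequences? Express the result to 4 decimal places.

Mismatches occur at site 12 (T/G), site 14 (A/G), site 40 (C/T).
p = 3/45 = 0.066667.
d = −0.75 · ln(1 − (4/3)·0.066667) = −0.75 · ln(0.911111) = −0.75 · (-0.093091) = 0.0698.

0.0698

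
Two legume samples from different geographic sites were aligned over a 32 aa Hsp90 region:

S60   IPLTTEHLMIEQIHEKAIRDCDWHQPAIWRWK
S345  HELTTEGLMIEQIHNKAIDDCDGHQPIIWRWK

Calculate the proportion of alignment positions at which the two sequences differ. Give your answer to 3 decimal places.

Mismatches occur at site 1 (I/H), site 2 (P/E), site 7 (H/G), site 15 (E/N), site 19 (R/D), site 23 (W/G), site 27 (A/I).
There are 7 differences over 32 sites, so p = 7/32 = 0.219.

0.219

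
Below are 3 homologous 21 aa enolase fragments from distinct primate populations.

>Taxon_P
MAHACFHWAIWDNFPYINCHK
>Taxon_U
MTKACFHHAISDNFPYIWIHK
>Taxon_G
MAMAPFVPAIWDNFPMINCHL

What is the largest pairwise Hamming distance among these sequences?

Pairwise Hamming distances:
  Taxon_P vs Taxon_U: 6
  Taxon_P vs Taxon_G: 6
  Taxon_U vs Taxon_G: 10
The largest is 10, between Taxon_U and Taxon_G.

10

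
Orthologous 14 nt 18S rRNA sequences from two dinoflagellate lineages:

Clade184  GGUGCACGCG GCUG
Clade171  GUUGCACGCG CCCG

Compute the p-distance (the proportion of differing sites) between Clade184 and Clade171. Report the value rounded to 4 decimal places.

Mismatches occur at site 2 (G/U), site 11 (G/C), site 13 (U/C).
There are 3 differences over 14 sites, so p = 3/14 = 0.2143.

0.2143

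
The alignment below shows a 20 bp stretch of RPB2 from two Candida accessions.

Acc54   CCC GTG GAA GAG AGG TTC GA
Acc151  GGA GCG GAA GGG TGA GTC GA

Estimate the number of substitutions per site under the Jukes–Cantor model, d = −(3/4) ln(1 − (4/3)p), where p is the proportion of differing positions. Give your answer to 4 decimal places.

0.5716

Differing sites — 1:C/G; 2:C/G; 3:C/A; 5:T/C; 11:A/G; 13:A/T; 15:G/A; 16:T/G.
p = 8/20 = 0.400000.
d = −0.75 · ln(1 − (4/3)·0.400000) = −0.75 · ln(0.466667) = −0.75 · (-0.762139) = 0.5716.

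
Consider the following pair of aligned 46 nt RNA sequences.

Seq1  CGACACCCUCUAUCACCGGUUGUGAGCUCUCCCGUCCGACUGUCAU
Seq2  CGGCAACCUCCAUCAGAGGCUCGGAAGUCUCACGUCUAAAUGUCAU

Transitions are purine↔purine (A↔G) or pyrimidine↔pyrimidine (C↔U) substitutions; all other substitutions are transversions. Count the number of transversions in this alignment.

Differing sites — 3:A/G (Ti); 6:C/A (Tv); 11:U/C (Ti); 16:C/G (Tv); 17:C/A (Tv); 20:U/C (Ti); 22:G/C (Tv); 23:U/G (Tv); 26:G/A (Ti); 27:C/G (Tv); 32:C/A (Tv); 37:C/U (Ti); 38:G/A (Ti); 40:C/A (Tv).
Of the 14 differences, 6 transitions and 8 transversions, so the answer is 8.

8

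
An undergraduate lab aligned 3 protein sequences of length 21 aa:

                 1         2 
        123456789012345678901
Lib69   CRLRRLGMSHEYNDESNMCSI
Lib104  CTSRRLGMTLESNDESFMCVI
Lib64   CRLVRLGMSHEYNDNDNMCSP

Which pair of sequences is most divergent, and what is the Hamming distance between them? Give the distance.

11

Pairwise Hamming distances:
  Lib69 vs Lib104: 7
  Lib69 vs Lib64: 4
  Lib104 vs Lib64: 11
The largest is 11, between Lib104 and Lib64.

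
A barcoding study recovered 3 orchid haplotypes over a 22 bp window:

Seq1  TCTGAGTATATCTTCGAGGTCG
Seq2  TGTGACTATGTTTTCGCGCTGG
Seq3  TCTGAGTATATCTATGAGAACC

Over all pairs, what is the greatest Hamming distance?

Pairwise Hamming distances:
  Seq1 vs Seq2: 7
  Seq1 vs Seq3: 5
  Seq2 vs Seq3: 11
The largest is 11, between Seq2 and Seq3.

11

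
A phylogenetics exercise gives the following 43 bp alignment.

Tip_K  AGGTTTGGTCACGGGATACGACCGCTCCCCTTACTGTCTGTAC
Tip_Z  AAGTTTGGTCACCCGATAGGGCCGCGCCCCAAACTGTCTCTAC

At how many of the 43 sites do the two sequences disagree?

9

Differing sites — 2:G/A; 13:G/C; 14:G/C; 19:C/G; 21:A/G; 26:T/G; 31:T/A; 32:T/A; 40:G/C.
That gives 9 mismatches out of 43 aligned sites, so the Hamming distance is 9.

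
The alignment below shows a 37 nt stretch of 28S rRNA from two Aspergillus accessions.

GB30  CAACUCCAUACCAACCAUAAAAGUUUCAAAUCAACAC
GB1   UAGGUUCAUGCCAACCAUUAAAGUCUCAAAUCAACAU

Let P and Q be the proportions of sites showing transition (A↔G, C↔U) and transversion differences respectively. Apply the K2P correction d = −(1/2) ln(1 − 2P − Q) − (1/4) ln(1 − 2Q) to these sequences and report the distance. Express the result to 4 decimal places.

The sequences differ at positions 1 (C/U, transition), 3 (A/G, transition), 4 (C/G, transversion), 6 (C/U, transition), 10 (A/G, transition), 19 (A/U, transversion), 25 (U/C, transition), 37 (C/U, transition).
Of the 8 differences, 6 transitions and 2 transversions over 37 sites: P = 6/37 = 0.162162, Q = 2/37 = 0.054054.
d = −0.5·ln(0.621622) − 0.25·ln(0.891892) = −0.5·(-0.475423) − 0.25·(-0.114410) = 0.2663.

0.2663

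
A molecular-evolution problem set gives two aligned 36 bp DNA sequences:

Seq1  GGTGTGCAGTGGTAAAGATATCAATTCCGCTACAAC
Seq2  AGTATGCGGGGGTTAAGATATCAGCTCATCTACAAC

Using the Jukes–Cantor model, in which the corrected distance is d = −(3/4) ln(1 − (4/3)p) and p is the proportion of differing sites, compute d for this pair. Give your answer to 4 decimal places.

Differing sites — 1:G/A; 4:G/A; 8:A/G; 10:T/G; 14:A/T; 24:A/G; 25:T/C; 28:C/A; 29:G/T.
p = 9/36 = 0.250000.
d = −0.75 · ln(1 − (4/3)·0.250000) = −0.75 · ln(0.666667) = −0.75 · (-0.405465) = 0.3041.

0.3041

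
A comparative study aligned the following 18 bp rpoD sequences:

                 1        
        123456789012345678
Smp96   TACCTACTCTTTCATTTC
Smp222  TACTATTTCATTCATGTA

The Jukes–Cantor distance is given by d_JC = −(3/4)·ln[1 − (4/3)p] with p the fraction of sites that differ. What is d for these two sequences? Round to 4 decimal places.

0.5482

Differing sites — 4:C/T; 5:T/A; 6:A/T; 7:C/T; 10:T/A; 16:T/G; 18:C/A.
p = 7/18 = 0.388889.
d = −0.75 · ln(1 − (4/3)·0.388889) = −0.75 · ln(0.481481) = −0.75 · (-0.730889) = 0.5482.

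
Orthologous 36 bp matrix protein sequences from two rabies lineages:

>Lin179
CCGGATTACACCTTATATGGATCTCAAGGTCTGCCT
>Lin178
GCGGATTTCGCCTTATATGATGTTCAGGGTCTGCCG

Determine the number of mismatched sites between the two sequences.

The sequences differ at positions 1 (C/G), 8 (A/T), 10 (A/G), 20 (G/A), 21 (A/T), 22 (T/G), 23 (C/T), 27 (A/G), 36 (T/G).
That gives 9 mismatches out of 36 aligned sites, so the Hamming distance is 9.

9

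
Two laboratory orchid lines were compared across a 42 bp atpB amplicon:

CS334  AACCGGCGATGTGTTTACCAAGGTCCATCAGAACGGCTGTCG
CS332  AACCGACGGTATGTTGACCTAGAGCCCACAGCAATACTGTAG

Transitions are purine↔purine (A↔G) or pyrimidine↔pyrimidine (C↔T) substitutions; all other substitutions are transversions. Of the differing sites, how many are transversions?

9

Differing sites — 6:G/A (Ti); 9:A/G (Ti); 11:G/A (Ti); 16:T/G (Tv); 20:A/T (Tv); 23:G/A (Ti); 24:T/G (Tv); 27:A/C (Tv); 28:T/A (Tv); 32:A/C (Tv); 34:C/A (Tv); 35:G/T (Tv); 36:G/A (Ti); 41:C/A (Tv).
Of the 14 differences, 5 transitions and 9 transversions, so the answer is 9.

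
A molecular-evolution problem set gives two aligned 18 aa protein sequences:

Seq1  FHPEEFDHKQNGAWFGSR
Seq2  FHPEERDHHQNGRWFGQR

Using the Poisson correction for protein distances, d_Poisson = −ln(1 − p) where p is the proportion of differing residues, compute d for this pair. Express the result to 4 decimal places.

Differing sites — 6:F/R; 9:K/H; 13:A/R; 17:S/Q.
p = 4/18 = 0.222222.
d = −ln(1 − 0.222222) = −ln(0.777778) = 0.2513.

0.2513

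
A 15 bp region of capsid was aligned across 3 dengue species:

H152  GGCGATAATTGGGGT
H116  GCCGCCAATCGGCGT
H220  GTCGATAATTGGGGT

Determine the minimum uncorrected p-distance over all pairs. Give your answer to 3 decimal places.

Pairwise Hamming distances:
  H152 vs H116: 5
  H152 vs H220: 1
  H116 vs H220: 5
The smallest is 1 mismatch, between H152 and H220; p = 1/15 = 0.067.

0.067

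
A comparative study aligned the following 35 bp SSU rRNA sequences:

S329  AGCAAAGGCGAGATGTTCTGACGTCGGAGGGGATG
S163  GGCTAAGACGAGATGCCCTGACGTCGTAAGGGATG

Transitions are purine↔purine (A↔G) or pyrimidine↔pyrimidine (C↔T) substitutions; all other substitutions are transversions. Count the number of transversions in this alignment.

2

Mismatches occur at site 1 (A→G, transition), site 4 (A→T, transversion), site 8 (G→A, transition), site 16 (T→C, transition), site 17 (T→C, transition), site 27 (G→T, transversion), site 29 (G→A, transition).
Of the 7 differences, 5 transitions and 2 transversions, so the answer is 2.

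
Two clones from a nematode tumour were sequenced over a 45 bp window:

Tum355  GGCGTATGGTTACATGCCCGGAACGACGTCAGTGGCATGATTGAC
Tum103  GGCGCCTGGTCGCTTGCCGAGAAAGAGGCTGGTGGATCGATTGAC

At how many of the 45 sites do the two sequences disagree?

15

Mismatches occur at site 5 (T/C), site 6 (A/C), site 11 (T/C), site 12 (A/G), site 14 (A/T), site 19 (C/G), site 20 (G/A), site 24 (C/A), site 27 (C/G), site 29 (T/C), site 30 (C/T), site 31 (A/G), site 36 (C/A), site 37 (A/T), site 38 (T/C).
That gives 15 mismatches out of 45 aligned sites, so the Hamming distance is 15.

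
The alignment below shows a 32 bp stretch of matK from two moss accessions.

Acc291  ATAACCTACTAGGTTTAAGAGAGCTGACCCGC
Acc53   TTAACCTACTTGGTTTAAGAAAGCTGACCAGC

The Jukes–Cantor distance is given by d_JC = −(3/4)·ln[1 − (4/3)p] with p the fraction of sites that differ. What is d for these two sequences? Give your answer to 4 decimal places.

Differing sites — 1:A/T; 11:A/T; 21:G/A; 30:C/A.
p = 4/32 = 0.125000.
d = −0.75 · ln(1 − (4/3)·0.125000) = −0.75 · ln(0.833333) = −0.75 · (-0.182322) = 0.1367.

0.1367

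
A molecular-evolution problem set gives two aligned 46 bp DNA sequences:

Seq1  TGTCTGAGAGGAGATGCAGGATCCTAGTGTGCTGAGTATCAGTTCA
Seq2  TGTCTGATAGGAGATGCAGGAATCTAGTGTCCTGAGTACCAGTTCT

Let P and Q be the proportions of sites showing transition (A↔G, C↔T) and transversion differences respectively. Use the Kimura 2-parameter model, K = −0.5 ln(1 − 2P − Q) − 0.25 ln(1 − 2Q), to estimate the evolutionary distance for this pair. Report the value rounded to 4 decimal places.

Differing sites — 8:G/T (Tv); 22:T/A (Tv); 23:C/T (Ti); 31:G/C (Tv); 39:T/C (Ti); 46:A/T (Tv).
Of the 6 differences, 2 transitions and 4 transversions over 46 sites: P = 2/46 = 0.043478, Q = 4/46 = 0.086957.
d = −0.5·ln(0.826087) − 0.25·ln(0.826086) = −0.5·(-0.191055) − 0.25·(-0.191056) = 0.1433.

0.1433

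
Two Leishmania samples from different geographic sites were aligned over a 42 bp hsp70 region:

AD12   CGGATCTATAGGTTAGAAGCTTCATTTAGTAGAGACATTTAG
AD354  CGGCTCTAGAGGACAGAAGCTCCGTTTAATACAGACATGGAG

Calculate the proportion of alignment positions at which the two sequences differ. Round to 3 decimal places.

The sequences differ at positions 4 (A/C), 9 (T/G), 13 (T/A), 14 (T/C), 22 (T/C), 24 (A/G), 29 (G/A), 32 (G/C), 39 (T/G), 40 (T/G).
There are 10 differences over 42 sites, so p = 10/42 = 0.238.

0.238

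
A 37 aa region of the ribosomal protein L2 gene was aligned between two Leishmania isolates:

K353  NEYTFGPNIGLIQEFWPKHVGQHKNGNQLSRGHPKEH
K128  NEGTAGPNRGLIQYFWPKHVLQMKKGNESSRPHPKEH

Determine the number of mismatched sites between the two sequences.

10

The sequences differ at positions 3 (Y/G), 5 (F/A), 9 (I/R), 14 (E/Y), 21 (G/L), 23 (H/M), 25 (N/K), 28 (Q/E), 29 (L/S), 32 (G/P).
That gives 10 mismatches out of 37 aligned sites, so the Hamming distance is 10.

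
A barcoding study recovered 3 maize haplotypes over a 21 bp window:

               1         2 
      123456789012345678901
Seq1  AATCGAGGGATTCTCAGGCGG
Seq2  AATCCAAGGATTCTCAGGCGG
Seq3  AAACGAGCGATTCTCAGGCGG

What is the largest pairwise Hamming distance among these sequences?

Pairwise Hamming distances:
  Seq1 vs Seq2: 2
  Seq1 vs Seq3: 2
  Seq2 vs Seq3: 4
The largest is 4, between Seq2 and Seq3.

4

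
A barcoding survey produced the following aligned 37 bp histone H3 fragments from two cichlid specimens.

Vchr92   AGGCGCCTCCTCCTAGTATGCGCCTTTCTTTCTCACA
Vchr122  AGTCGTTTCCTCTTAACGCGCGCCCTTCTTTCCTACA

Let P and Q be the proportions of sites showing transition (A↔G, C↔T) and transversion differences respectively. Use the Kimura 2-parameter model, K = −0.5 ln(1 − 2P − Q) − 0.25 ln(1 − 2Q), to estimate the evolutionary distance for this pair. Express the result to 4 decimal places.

Differing sites — 3:G/T (Tv); 6:C/T (Ti); 7:C/T (Ti); 13:C/T (Ti); 16:G/A (Ti); 17:T/C (Ti); 18:A/G (Ti); 19:T/C (Ti); 25:T/C (Ti); 33:T/C (Ti); 34:C/T (Ti).
Of the 11 differences, 10 transitions and 1 transversion over 37 sites: P = 10/37 = 0.270270, Q = 1/37 = 0.027027.
d = −0.5·ln(0.432433) − 0.25·ln(0.945946) = −0.5·(-0.838328) − 0.25·(-0.055570) = 0.4331.

0.4331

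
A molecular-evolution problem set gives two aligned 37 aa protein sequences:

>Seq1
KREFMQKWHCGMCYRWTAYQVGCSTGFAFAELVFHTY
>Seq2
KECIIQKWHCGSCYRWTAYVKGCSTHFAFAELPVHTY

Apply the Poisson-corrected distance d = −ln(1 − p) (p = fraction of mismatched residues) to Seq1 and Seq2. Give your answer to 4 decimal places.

0.3151

The sequences differ at positions 2 (R/E), 3 (E/C), 4 (F/I), 5 (M/I), 12 (M/S), 20 (Q/V), 21 (V/K), 26 (G/H), 33 (V/P), 34 (F/V).
p = 10/37 = 0.270270.
d = −ln(1 − 0.270270) = −ln(0.729730) = 0.3151.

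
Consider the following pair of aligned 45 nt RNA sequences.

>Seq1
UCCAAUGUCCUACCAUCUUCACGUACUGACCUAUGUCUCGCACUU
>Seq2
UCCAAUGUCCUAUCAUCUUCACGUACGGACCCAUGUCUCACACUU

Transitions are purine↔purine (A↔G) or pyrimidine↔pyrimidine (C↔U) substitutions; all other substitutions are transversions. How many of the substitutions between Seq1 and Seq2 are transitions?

Differing sites — 13:C/U (Ti); 27:U/G (Tv); 32:U/C (Ti); 40:G/A (Ti).
Of the 4 differences, 3 transitions and 1 transversion, so the answer is 3.

3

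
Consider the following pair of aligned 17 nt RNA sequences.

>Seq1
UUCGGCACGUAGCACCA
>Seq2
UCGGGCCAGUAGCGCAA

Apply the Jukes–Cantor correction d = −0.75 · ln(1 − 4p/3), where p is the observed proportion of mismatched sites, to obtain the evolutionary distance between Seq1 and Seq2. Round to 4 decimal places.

0.4770

Differing sites — 2:U/C; 3:C/G; 7:A/C; 8:C/A; 14:A/G; 16:C/A.
p = 6/17 = 0.352941.
d = −0.75 · ln(1 − (4/3)·0.352941) = −0.75 · ln(0.529412) = −0.75 · (-0.635988) = 0.4770.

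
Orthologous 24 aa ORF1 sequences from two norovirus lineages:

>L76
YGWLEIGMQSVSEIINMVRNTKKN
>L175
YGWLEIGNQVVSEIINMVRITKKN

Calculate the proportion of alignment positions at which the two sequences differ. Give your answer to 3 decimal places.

0.125

Mismatches occur at site 8 (M↔N), site 10 (S↔V), site 20 (N↔I).
There are 3 differences over 24 sites, so p = 3/24 = 0.125.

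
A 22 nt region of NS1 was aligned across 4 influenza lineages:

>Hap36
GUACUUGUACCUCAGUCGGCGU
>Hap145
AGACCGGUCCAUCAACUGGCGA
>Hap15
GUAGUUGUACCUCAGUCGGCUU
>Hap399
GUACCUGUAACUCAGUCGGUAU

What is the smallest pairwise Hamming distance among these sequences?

2

Pairwise Hamming distances:
  Hap36 vs Hap145: 10
  Hap36 vs Hap15: 2
  Hap36 vs Hap399: 4
  Hap145 vs Hap15: 12
  Hap145 vs Hap399: 12
  Hap15 vs Hap399: 5
The smallest is 2, between Hap36 and Hap15.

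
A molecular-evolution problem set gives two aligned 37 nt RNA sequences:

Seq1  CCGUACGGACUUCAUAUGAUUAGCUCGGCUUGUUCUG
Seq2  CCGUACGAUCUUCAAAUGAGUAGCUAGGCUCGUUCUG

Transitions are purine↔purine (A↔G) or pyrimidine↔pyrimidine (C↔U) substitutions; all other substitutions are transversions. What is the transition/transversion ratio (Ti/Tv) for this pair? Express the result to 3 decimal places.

0.500

The sequences differ at positions 8 (G/A, transition), 9 (A/U, transversion), 15 (U/A, transversion), 20 (U/G, transversion), 26 (C/A, transversion), 31 (U/C, transition).
Of the 6 differences, 2 transitions and 4 transversions, so Ti/Tv = 2/4 = 0.500.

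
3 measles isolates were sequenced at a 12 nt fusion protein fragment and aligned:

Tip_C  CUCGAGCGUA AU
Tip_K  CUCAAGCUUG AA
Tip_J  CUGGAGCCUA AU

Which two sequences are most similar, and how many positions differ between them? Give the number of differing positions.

2

Pairwise Hamming distances:
  Tip_C vs Tip_K: 4
  Tip_C vs Tip_J: 2
  Tip_K vs Tip_J: 5
The smallest is 2, between Tip_C and Tip_J.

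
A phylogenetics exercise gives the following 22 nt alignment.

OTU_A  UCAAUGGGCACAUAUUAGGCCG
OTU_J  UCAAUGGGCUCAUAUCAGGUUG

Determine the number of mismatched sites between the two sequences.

Mismatches occur at site 10 (A↔U), site 16 (U↔C), site 20 (C↔U), site 21 (C↔U).
That gives 4 mismatches out of 22 aligned sites, so the Hamming distance is 4.

4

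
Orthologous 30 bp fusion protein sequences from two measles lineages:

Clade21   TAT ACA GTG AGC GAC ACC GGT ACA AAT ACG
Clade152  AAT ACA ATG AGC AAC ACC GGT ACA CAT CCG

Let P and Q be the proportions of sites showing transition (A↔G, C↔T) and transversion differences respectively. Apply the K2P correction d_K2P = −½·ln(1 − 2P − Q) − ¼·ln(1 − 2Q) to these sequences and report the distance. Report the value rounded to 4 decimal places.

0.1886

Mismatches occur at site 1 (T↔A, transversion), site 7 (G↔A, transition), site 13 (G↔A, transition), site 25 (A↔C, transversion), site 28 (A↔C, transversion).
Of the 5 differences, 2 transitions and 3 transversions over 30 sites: P = 2/30 = 0.066667, Q = 3/30 = 0.100000.
d = −0.5·ln(0.766666) − 0.25·ln(0.800000) = −0.5·(-0.265704) − 0.25·(-0.223144) = 0.1886.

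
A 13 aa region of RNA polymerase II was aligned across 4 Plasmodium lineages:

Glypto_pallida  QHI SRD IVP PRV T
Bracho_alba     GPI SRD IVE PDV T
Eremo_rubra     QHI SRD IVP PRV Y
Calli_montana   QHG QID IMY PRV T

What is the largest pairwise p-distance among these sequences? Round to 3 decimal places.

0.615

Pairwise Hamming distances:
  Glypto_pallida vs Bracho_alba: 4
  Glypto_pallida vs Eremo_rubra: 1
  Glypto_pallida vs Calli_montana: 5
  Bracho_alba vs Eremo_rubra: 5
  Bracho_alba vs Calli_montana: 8
  Eremo_rubra vs Calli_montana: 6
The largest is 8 mismatches, between Bracho_alba and Calli_montana; p = 8/13 = 0.615.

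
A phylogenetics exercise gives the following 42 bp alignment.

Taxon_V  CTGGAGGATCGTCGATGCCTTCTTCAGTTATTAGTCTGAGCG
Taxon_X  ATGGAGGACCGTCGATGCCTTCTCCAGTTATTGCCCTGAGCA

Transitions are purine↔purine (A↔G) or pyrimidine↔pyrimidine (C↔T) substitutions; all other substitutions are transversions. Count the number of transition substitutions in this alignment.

5

The sequences differ at positions 1 (C/A, transversion), 9 (T/C, transition), 24 (T/C, transition), 33 (A/G, transition), 34 (G/C, transversion), 35 (T/C, transition), 42 (G/A, transition).
Of the 7 differences, 5 transitions and 2 transversions, so the answer is 5.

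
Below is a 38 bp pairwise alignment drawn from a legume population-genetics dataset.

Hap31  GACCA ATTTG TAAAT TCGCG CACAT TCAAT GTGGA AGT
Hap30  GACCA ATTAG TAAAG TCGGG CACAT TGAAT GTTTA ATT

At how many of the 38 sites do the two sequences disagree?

7

Differing sites — 9:T/A; 15:T/G; 19:C/G; 27:C/G; 33:G/T; 34:G/T; 37:G/T.
That gives 7 mismatches out of 38 aligned sites, so the Hamming distance is 7.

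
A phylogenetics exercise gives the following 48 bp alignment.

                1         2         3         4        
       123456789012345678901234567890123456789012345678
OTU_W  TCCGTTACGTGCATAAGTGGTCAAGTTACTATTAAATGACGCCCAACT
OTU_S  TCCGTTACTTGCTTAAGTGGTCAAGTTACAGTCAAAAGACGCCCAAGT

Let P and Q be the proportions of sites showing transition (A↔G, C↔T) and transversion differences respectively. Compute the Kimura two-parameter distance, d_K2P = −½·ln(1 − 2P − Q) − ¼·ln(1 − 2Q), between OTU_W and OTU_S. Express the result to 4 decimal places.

0.1622

Differing sites — 9:G/T (Tv); 13:A/T (Tv); 30:T/A (Tv); 31:A/G (Ti); 33:T/C (Ti); 37:T/A (Tv); 47:C/G (Tv).
Of the 7 differences, 2 transitions and 5 transversions over 48 sites: P = 2/48 = 0.041667, Q = 5/48 = 0.104167.
d = −0.5·ln(0.812499) − 0.25·ln(0.791666) = −0.5·(-0.207641) − 0.25·(-0.233616) = 0.1622.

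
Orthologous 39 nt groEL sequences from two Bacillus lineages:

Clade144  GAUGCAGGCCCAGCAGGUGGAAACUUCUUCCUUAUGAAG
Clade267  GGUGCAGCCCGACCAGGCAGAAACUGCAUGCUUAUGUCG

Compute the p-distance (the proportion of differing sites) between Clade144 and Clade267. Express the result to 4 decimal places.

0.2821

Differing sites — 2:A/G; 8:G/C; 11:C/G; 13:G/C; 18:U/C; 19:G/A; 26:U/G; 28:U/A; 30:C/G; 37:A/U; 38:A/C.
There are 11 differences over 39 sites, so p = 11/39 = 0.2821.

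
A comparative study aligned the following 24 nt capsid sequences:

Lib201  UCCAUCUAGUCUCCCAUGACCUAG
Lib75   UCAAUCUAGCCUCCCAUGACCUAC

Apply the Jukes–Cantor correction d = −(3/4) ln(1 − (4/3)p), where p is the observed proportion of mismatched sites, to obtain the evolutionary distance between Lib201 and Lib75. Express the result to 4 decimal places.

0.1367

The sequences differ at positions 3 (C/A), 10 (U/C), 24 (G/C).
p = 3/24 = 0.125000.
d = −0.75 · ln(1 − (4/3)·0.125000) = −0.75 · ln(0.833333) = −0.75 · (-0.182322) = 0.1367.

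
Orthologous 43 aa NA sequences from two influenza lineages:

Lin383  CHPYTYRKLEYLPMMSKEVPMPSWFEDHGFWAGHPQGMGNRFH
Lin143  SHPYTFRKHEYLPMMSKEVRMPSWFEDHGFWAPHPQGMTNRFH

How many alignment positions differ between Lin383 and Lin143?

Differing sites — 1:C/S; 6:Y/F; 9:L/H; 20:P/R; 33:G/P; 39:G/T.
That gives 6 mismatches out of 43 aligned sites, so the Hamming distance is 6.

6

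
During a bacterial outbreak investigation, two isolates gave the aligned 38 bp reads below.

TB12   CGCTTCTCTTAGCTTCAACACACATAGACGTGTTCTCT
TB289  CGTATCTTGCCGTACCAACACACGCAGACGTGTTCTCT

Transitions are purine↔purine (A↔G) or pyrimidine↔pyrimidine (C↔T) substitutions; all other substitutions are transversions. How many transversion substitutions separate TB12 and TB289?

4

The sequences differ at positions 3 (C/T, transition), 4 (T/A, transversion), 8 (C/T, transition), 9 (T/G, transversion), 10 (T/C, transition), 11 (A/C, transversion), 13 (C/T, transition), 14 (T/A, transversion), 15 (T/C, transition), 24 (A/G, transition), 25 (T/C, transition).
Of the 11 differences, 7 transitions and 4 transversions, so the answer is 4.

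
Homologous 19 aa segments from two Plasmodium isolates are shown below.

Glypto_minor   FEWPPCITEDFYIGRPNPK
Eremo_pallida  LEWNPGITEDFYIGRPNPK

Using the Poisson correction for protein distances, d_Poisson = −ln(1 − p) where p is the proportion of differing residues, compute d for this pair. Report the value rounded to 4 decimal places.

Mismatches occur at site 1 (F→L), site 4 (P→N), site 6 (C→G).
p = 3/19 = 0.157895.
d = −ln(1 − 0.157895) = −ln(0.842105) = 0.1719.

0.1719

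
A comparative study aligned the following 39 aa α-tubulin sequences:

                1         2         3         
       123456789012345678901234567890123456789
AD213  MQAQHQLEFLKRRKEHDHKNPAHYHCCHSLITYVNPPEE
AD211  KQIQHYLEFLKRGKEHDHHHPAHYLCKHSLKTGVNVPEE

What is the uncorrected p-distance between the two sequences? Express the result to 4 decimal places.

The sequences differ at positions 1 (M/K), 3 (A/I), 6 (Q/Y), 13 (R/G), 19 (K/H), 20 (N/H), 25 (H/L), 27 (C/K), 31 (I/K), 33 (Y/G), 36 (P/V).
There are 11 differences over 39 sites, so p = 11/39 = 0.2821.

0.2821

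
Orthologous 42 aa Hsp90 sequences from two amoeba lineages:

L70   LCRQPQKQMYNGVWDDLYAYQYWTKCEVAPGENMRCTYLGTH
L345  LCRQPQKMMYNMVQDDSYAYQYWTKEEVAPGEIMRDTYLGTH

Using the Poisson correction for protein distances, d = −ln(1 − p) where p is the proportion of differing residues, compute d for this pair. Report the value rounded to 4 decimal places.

Mismatches occur at site 8 (Q↔M), site 12 (G↔M), site 14 (W↔Q), site 17 (L↔S), site 26 (C↔E), site 33 (N↔I), site 36 (C↔D).
p = 7/42 = 0.166667.
d = −ln(1 − 0.166667) = −ln(0.833333) = 0.1823.

0.1823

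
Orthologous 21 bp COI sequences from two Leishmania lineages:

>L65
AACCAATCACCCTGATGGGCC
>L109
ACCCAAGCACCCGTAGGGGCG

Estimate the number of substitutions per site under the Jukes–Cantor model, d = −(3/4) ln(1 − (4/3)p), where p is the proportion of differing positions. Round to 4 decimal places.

0.3597

The sequences differ at positions 2 (A/C), 7 (T/G), 13 (T/G), 14 (G/T), 16 (T/G), 21 (C/G).
p = 6/21 = 0.285714.
d = −0.75 · ln(1 − (4/3)·0.285714) = −0.75 · ln(0.619048) = −0.75 · (-0.479572) = 0.3597.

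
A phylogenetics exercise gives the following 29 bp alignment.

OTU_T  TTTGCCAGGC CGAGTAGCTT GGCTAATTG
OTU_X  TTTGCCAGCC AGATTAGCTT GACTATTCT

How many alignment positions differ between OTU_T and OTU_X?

Mismatches occur at site 9 (G→C), site 11 (C→A), site 14 (G→T), site 22 (G→A), site 26 (A→T), site 28 (T→C), site 29 (G→T).
That gives 7 mismatches out of 29 aligned sites, so the Hamming distance is 7.

7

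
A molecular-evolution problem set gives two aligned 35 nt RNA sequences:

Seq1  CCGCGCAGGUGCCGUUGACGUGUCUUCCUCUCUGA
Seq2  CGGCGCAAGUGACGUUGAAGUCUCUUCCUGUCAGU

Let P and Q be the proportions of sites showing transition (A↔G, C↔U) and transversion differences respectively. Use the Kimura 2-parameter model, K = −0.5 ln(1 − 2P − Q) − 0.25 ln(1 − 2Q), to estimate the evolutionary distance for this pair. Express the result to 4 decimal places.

0.2763

The sequences differ at positions 2 (C/G, transversion), 8 (G/A, transition), 12 (C/A, transversion), 19 (C/A, transversion), 22 (G/C, transversion), 30 (C/G, transversion), 33 (U/A, transversion), 35 (A/U, transversion).
Of the 8 differences, 1 transition and 7 transversions over 35 sites: P = 1/35 = 0.028571, Q = 7/35 = 0.200000.
d = −0.5·ln(0.742858) − 0.25·ln(0.600000) = −0.5·(-0.297250) − 0.25·(-0.510826) = 0.2763.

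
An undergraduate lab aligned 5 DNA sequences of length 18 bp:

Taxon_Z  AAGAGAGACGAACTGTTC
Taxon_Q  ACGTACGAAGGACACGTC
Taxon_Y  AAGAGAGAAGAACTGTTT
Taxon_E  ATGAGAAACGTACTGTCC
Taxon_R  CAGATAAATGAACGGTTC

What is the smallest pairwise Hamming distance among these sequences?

Pairwise Hamming distances:
  Taxon_Z vs Taxon_Q: 9
  Taxon_Z vs Taxon_Y: 2
  Taxon_Z vs Taxon_E: 4
  Taxon_Z vs Taxon_R: 5
  Taxon_Q vs Taxon_Y: 9
  Taxon_Q vs Taxon_E: 11
  Taxon_Q vs Taxon_R: 11
  Taxon_Y vs Taxon_E: 6
  Taxon_Y vs Taxon_R: 6
  Taxon_E vs Taxon_R: 7
The smallest is 2, between Taxon_Z and Taxon_Y.

2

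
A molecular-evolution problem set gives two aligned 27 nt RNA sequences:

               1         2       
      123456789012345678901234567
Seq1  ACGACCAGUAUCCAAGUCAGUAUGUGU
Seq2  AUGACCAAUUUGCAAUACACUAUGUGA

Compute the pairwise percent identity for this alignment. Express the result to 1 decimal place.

70.4%

The sequences differ at positions 2 (C/U), 8 (G/A), 10 (A/U), 12 (C/G), 16 (G/U), 17 (U/A), 20 (G/C), 27 (U/A).
19 of the 27 sites match, so the percent identity is 19/27 × 100 = 70.4%.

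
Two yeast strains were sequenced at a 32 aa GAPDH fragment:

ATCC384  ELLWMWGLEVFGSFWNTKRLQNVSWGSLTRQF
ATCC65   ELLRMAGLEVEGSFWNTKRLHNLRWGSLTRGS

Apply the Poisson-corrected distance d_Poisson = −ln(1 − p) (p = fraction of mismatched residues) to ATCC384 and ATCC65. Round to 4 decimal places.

0.2877

Mismatches occur at site 4 (W↔R), site 6 (W↔A), site 11 (F↔E), site 21 (Q↔H), site 23 (V↔L), site 24 (S↔R), site 31 (Q↔G), site 32 (F↔S).
p = 8/32 = 0.250000.
d = −ln(1 − 0.250000) = −ln(0.750000) = 0.2877.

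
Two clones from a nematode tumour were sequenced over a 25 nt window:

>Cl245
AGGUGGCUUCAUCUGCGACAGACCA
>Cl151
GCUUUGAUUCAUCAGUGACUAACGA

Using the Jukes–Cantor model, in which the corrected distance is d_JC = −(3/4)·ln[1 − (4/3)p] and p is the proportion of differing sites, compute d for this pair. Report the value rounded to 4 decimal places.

0.5716

Differing sites — 1:A/G; 2:G/C; 3:G/U; 5:G/U; 7:C/A; 14:U/A; 16:C/U; 20:A/U; 21:G/A; 24:C/G.
p = 10/25 = 0.400000.
d = −0.75 · ln(1 − (4/3)·0.400000) = −0.75 · ln(0.466667) = −0.75 · (-0.762139) = 0.5716.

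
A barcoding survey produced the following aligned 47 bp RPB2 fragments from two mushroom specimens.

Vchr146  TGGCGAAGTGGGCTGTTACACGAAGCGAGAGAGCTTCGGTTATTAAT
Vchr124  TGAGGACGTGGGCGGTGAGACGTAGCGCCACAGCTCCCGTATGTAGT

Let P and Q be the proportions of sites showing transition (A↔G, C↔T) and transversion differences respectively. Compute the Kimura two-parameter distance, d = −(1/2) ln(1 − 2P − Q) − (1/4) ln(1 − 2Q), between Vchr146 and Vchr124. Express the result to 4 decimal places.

0.4604

Mismatches occur at site 3 (G↔A, transition), site 4 (C↔G, transversion), site 7 (A↔C, transversion), site 14 (T↔G, transversion), site 17 (T↔G, transversion), site 19 (C↔G, transversion), site 23 (A↔T, transversion), site 28 (A↔C, transversion), site 29 (G↔C, transversion), site 31 (G↔C, transversion), site 36 (T↔C, transition), site 38 (G↔C, transversion), site 41 (T↔A, transversion), site 42 (A↔T, transversion), site 43 (T↔G, transversion), site 46 (A↔G, transition).
Of the 16 differences, 3 transitions and 13 transversions over 47 sites: P = 3/47 = 0.063830, Q = 13/47 = 0.276596.
d = −0.5·ln(0.595744) − 0.25·ln(0.446808) = −0.5·(-0.517944) − 0.25·(-0.805626) = 0.4604.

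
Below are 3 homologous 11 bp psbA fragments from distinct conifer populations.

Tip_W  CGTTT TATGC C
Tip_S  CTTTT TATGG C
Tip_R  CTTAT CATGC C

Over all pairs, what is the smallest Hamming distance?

2

Pairwise Hamming distances:
  Tip_W vs Tip_S: 2
  Tip_W vs Tip_R: 3
  Tip_S vs Tip_R: 3
The smallest is 2, between Tip_W and Tip_S.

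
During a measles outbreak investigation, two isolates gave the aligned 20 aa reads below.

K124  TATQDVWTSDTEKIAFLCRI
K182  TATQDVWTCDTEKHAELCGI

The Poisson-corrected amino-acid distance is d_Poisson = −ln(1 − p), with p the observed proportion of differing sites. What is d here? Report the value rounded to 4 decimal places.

0.2231

Differing sites — 9:S/C; 14:I/H; 16:F/E; 19:R/G.
p = 4/20 = 0.200000.
d = −ln(1 − 0.200000) = −ln(0.800000) = 0.2231.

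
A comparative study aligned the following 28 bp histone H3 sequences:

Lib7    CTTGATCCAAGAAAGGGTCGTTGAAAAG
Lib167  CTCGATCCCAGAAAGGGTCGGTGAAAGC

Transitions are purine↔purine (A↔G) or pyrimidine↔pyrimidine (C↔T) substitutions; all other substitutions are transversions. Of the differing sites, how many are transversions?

3

Differing sites — 3:T/C (Ti); 9:A/C (Tv); 21:T/G (Tv); 27:A/G (Ti); 28:G/C (Tv).
Of the 5 differences, 2 transitions and 3 transversions, so the answer is 3.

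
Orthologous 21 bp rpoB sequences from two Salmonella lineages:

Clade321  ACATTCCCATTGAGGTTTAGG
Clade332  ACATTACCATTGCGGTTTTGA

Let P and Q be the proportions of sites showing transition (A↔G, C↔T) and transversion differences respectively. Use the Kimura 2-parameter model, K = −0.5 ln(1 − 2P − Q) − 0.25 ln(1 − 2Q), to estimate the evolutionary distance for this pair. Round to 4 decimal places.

Differing sites — 6:C/A (Tv); 13:A/C (Tv); 19:A/T (Tv); 21:G/A (Ti).
Of the 4 differences, 1 transition and 3 transversions over 21 sites: P = 1/21 = 0.047619, Q = 3/21 = 0.142857.
d = −0.5·ln(0.761905) − 0.25·ln(0.714286) = −0.5·(-0.271933) − 0.25·(-0.336472) = 0.2201.

0.2201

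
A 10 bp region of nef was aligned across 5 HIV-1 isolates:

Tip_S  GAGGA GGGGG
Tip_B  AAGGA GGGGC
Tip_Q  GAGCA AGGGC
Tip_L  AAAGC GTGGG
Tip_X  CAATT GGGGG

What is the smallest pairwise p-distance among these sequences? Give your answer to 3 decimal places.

0.200

Pairwise Hamming distances:
  Tip_S vs Tip_B: 2
  Tip_S vs Tip_Q: 3
  Tip_S vs Tip_L: 4
  Tip_S vs Tip_X: 4
  Tip_B vs Tip_Q: 3
  Tip_B vs Tip_L: 4
  Tip_B vs Tip_X: 5
  Tip_Q vs Tip_L: 7
  Tip_Q vs Tip_X: 6
  Tip_L vs Tip_X: 4
The smallest is 2 mismatches, between Tip_S and Tip_B; p = 2/10 = 0.200.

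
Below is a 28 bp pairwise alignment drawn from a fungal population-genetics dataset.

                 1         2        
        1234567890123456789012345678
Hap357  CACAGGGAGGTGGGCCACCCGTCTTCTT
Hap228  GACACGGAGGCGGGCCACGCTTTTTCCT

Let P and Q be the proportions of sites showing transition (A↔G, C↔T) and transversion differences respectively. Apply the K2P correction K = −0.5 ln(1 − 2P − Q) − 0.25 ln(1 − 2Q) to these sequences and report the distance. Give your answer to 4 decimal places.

0.3050

The sequences differ at positions 1 (C/G, transversion), 5 (G/C, transversion), 11 (T/C, transition), 19 (C/G, transversion), 21 (G/T, transversion), 23 (C/T, transition), 27 (T/C, transition).
Of the 7 differences, 3 transitions and 4 transversions over 28 sites: P = 3/28 = 0.107143, Q = 4/28 = 0.142857.
d = −0.5·ln(0.642857) − 0.25·ln(0.714286) = −0.5·(-0.441833) − 0.25·(-0.336472) = 0.3050.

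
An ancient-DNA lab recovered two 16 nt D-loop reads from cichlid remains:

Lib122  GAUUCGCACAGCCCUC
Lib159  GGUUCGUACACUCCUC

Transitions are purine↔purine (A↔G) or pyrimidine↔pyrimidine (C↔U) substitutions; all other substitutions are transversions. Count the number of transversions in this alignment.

Differing sites — 2:A/G (Ti); 7:C/U (Ti); 11:G/C (Tv); 12:C/U (Ti).
Of the 4 differences, 3 transitions and 1 transversion, so the answer is 1.

1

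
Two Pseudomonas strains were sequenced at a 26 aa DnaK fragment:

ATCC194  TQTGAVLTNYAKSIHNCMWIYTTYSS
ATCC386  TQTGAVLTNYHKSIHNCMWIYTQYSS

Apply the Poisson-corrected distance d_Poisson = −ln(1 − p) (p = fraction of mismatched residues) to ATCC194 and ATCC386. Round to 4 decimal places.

The sequences differ at positions 11 (A/H), 23 (T/Q).
p = 2/26 = 0.076923.
d = −ln(1 − 0.076923) = −ln(0.923077) = 0.0800.

0.0800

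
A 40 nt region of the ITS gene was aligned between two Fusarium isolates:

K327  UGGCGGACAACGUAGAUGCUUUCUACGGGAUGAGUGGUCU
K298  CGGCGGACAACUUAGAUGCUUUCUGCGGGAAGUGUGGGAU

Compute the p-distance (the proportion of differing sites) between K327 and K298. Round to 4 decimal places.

0.1750

The sequences differ at positions 1 (U/C), 12 (G/U), 25 (A/G), 31 (U/A), 33 (A/U), 38 (U/G), 39 (C/A).
There are 7 differences over 40 sites, so p = 7/40 = 0.1750.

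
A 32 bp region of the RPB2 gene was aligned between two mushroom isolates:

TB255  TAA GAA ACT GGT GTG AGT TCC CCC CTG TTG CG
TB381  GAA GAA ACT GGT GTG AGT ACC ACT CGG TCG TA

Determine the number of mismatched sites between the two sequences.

Mismatches occur at site 1 (T→G), site 19 (T→A), site 22 (C→A), site 24 (C→T), site 26 (T→G), site 29 (T→C), site 31 (C→T), site 32 (G→A).
That gives 8 mismatches out of 32 aligned sites, so the Hamming distance is 8.

8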